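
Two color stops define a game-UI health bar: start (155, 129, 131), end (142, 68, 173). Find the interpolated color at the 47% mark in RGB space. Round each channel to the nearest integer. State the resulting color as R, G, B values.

(149, 100, 151)

47% corresponds to t = 0.47.
R = 155 + 0.47 × (142 − 155) = 155 + 0.47 × -13 = 148.89 → 149
G = 129 + 0.47 × (68 − 129) = 129 + 0.47 × -61 = 100.33 → 100
B = 131 + 0.47 × (173 − 131) = 131 + 0.47 × 42 = 150.74 → 151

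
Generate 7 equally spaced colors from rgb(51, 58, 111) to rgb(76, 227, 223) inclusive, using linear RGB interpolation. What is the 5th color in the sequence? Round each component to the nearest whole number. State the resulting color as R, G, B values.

(68, 171, 186)

With 7 swatches and endpoints inclusive, swatch 5 sits at t = (5 − 1)/(7 − 1) = 4/6 ≈ 0.6667.
R = 51 + 0.6667 × (76 − 51) = 67.668 → 68
G = 58 + 0.6667 × (227 − 58) = 170.672 → 171
B = 111 + 0.6667 × (223 − 111) = 185.67 → 186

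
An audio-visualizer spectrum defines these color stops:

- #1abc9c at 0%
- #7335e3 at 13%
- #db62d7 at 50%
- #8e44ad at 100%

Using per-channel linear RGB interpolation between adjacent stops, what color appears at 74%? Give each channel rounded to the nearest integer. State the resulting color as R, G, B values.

(182, 84, 195)

74% lies between the 50% and 100% stops, so the local fraction is t = (74 − 50)/(100 − 50) = 24/50 ≈ 0.48.
#db62d7 → (219, 98, 215); #8e44ad → (142, 68, 173).
R = 219 + 0.48 × (142 − 219) = 182.04 → 182
G = 98 + 0.48 × (68 − 98) = 83.6 → 84
B = 215 + 0.48 × (173 − 215) = 194.84 → 195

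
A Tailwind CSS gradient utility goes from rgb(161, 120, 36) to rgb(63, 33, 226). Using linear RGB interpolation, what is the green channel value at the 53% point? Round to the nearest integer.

G = 120 + 0.53 × (33 − 120) = 73.89 → 74

74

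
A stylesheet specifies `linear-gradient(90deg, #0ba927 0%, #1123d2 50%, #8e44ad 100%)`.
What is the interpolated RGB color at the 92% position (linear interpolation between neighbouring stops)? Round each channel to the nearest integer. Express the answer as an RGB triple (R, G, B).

(122, 63, 179)

92% lies between the 50% and 100% stops, so the local fraction is t = (92 − 50)/(100 − 50) = 42/50 ≈ 0.84.
#1123d2 → (17, 35, 210); #8e44ad → (142, 68, 173).
R = 17 + 0.84 × (142 − 17) = 122 → 122
G = 35 + 0.84 × (68 − 35) = 62.72 → 63
B = 210 + 0.84 × (173 − 210) = 178.92 → 179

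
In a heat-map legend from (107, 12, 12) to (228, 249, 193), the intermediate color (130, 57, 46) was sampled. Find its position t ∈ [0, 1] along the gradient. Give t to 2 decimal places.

Invert the lerp on the G channel (largest span, 237): t = (57 − 12) / (249 − 12) = 45/237 = 0.18987.
Check on R: (130 − 107)/(228 − 107) = 0.1901 ✓

0.19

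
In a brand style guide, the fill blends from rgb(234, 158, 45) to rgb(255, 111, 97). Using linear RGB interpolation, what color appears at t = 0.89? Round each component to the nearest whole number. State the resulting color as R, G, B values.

(253, 116, 91)

R = 234 + 0.89 × (255 − 234) = 234 + 0.89 × 21 = 252.69 → 253
G = 158 + 0.89 × (111 − 158) = 158 + 0.89 × -47 = 116.17 → 116
B = 45 + 0.89 × (97 − 45) = 45 + 0.89 × 52 = 91.28 → 91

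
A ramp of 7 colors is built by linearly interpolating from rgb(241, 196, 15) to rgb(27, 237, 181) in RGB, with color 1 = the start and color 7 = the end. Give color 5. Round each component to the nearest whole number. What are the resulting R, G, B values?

With 7 swatches and endpoints inclusive, swatch 5 sits at t = (5 − 1)/(7 − 1) = 4/6 ≈ 0.6667.
R = 241 + 0.6667 × (27 − 241) = 98.326 → 98
G = 196 + 0.6667 × (237 − 196) = 223.335 → 223
B = 15 + 0.6667 × (181 − 15) = 125.672 → 126

(98, 223, 126)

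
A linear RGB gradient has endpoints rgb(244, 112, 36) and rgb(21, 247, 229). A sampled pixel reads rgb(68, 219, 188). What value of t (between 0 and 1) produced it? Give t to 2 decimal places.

0.79

Invert the lerp on the R channel (largest span, 223): t = (68 − 244) / (21 − 244) = -176/-223 = 0.78924.
Check on G: (219 − 112)/(247 − 112) = 0.7926 ✓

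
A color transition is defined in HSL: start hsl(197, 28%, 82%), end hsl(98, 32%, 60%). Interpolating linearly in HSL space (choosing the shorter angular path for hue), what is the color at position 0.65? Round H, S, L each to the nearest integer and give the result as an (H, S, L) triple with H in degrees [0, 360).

(133, 31, 68)

Hue arc: Δh = 98 − 197 = -99° (|Δh| ≤ 180, already the shorter path).
H = 197 + 0.65 × (-99) = 132.65 → 133°
S = 28 + 0.65 × (32 − 28) = 30.6 → 31%
L = 82 + 0.65 × (60 − 82) = 67.7 → 68%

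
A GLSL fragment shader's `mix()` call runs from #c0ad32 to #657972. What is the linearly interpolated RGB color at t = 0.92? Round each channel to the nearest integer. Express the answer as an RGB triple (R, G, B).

#c0ad32 → (192, 173, 50); #657972 → (101, 121, 114).
R = 192 + 0.92 × (101 − 192) = 192 + 0.92 × -91 = 108.28 → 108
G = 173 + 0.92 × (121 − 173) = 173 + 0.92 × -52 = 125.16 → 125
B = 50 + 0.92 × (114 − 50) = 50 + 0.92 × 64 = 108.88 → 109
So the blended color is (108, 125, 109), about #6c7d6d.

(108, 125, 109)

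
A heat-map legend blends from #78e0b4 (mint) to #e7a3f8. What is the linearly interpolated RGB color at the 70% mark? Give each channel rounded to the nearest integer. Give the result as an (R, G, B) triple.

#78e0b4 → (120, 224, 180); #e7a3f8 → (231, 163, 248).
70% corresponds to t = 0.7.
R = 120 + 0.7 × (231 − 120) = 120 + 0.7 × 111 = 197.7 → 198
G = 224 + 0.7 × (163 − 224) = 224 + 0.7 × -61 = 181.3 → 181
B = 180 + 0.7 × (248 − 180) = 180 + 0.7 × 68 = 227.6 → 228
So the blended color is (198, 181, 228), about #c6b5e4.

(198, 181, 228)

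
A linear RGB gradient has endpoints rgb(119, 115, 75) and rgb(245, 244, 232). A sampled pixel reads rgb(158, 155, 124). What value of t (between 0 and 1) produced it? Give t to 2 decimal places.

Invert the lerp on the B channel (largest span, 157): t = (124 − 75) / (232 − 75) = 49/157 = 0.3121.
Check on R: (158 − 119)/(245 − 119) = 0.3095 ✓

0.31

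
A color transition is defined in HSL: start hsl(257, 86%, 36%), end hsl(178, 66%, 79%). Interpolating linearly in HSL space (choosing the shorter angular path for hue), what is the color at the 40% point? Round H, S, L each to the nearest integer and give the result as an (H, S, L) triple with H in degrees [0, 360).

Hue arc: Δh = 178 − 257 = -79° (|Δh| ≤ 180, already the shorter path).
H = 257 + 0.4 × (-79) = 225.4 → 225°
S = 86 + 0.4 × (66 − 86) = 78 → 78%
L = 36 + 0.4 × (79 − 36) = 53.2 → 53%

(225, 78, 53)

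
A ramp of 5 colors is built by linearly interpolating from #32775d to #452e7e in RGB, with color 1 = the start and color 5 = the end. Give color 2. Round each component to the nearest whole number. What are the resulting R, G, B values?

With 5 swatches and endpoints inclusive, swatch 2 sits at t = (2 − 1)/(5 − 1) = 1/4 ≈ 0.25.
#32775d → (50, 119, 93); #452e7e → (69, 46, 126).
R = 50 + 0.25 × (69 − 50) = 54.75 → 55
G = 119 + 0.25 × (46 − 119) = 100.75 → 101
B = 93 + 0.25 × (126 − 93) = 101.25 → 101

(55, 101, 101)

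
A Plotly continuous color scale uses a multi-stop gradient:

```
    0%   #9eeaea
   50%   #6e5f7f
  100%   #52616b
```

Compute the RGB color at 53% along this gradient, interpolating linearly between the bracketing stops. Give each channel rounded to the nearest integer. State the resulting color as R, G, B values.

53% lies between the 50% and 100% stops, so the local fraction is t = (53 − 50)/(100 − 50) = 3/50 ≈ 0.06.
#6e5f7f → (110, 95, 127); #52616b → (82, 97, 107).
R = 110 + 0.06 × (82 − 110) = 108.32 → 108
G = 95 + 0.06 × (97 − 95) = 95.12 → 95
B = 127 + 0.06 × (107 − 127) = 125.8 → 126

(108, 95, 126)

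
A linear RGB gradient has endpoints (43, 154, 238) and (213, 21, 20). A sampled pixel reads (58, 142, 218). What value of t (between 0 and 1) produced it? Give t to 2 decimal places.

Invert the lerp on the B channel (largest span, 218): t = (218 − 238) / (20 − 238) = -20/-218 = 0.091743.
Check on R: (58 − 43)/(213 − 43) = 0.08824 ✓

0.09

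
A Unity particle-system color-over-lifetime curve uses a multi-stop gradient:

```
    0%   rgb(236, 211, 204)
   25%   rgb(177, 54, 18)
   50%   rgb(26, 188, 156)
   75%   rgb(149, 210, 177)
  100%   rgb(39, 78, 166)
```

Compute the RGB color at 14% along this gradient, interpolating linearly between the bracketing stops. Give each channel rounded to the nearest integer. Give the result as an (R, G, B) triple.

14% lies between the 0% and 25% stops, so the local fraction is t = (14 − 0)/(25 − 0) = 14/25 ≈ 0.56.
R = 236 + 0.56 × (177 − 236) = 202.96 → 203
G = 211 + 0.56 × (54 − 211) = 123.08 → 123
B = 204 + 0.56 × (18 − 204) = 99.84 → 100

(203, 123, 100)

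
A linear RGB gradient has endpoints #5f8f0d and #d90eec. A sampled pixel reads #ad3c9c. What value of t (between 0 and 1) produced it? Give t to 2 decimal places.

0.64

Invert the lerp on the B channel (largest span, 223): t = (156 − 13) / (236 − 13) = 143/223 = 0.64126.
Check on R: (173 − 95)/(217 − 95) = 0.6393 ✓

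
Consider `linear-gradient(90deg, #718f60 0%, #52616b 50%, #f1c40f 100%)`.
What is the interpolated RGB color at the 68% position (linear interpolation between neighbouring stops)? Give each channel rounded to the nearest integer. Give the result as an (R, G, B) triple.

(139, 133, 74)

68% lies between the 50% and 100% stops, so the local fraction is t = (68 − 50)/(100 − 50) = 18/50 ≈ 0.36.
#52616b → (82, 97, 107); #f1c40f → (241, 196, 15).
R = 82 + 0.36 × (241 − 82) = 139.24 → 139
G = 97 + 0.36 × (196 − 97) = 132.64 → 133
B = 107 + 0.36 × (15 − 107) = 73.88 → 74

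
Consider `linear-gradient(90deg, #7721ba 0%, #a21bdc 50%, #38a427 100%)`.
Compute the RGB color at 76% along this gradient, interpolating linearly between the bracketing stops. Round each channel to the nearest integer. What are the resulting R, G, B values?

(107, 98, 126)

76% lies between the 50% and 100% stops, so the local fraction is t = (76 − 50)/(100 − 50) = 26/50 ≈ 0.52.
#a21bdc → (162, 27, 220); #38a427 → (56, 164, 39).
R = 162 + 0.52 × (56 − 162) = 106.88 → 107
G = 27 + 0.52 × (164 − 27) = 98.24 → 98
B = 220 + 0.52 × (39 − 220) = 125.88 → 126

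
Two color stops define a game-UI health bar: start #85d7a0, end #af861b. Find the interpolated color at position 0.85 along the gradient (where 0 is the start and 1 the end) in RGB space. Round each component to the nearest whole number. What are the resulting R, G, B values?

#85d7a0 → (133, 215, 160); #af861b → (175, 134, 27).
R = 133 + 0.85 × (175 − 133) = 133 + 0.85 × 42 = 168.7 → 169
G = 215 + 0.85 × (134 − 215) = 215 + 0.85 × -81 = 146.15 → 146
B = 160 + 0.85 × (27 − 160) = 160 + 0.85 × -133 = 46.95 → 47
So the blended color is (169, 146, 47), about #a9922f.

(169, 146, 47)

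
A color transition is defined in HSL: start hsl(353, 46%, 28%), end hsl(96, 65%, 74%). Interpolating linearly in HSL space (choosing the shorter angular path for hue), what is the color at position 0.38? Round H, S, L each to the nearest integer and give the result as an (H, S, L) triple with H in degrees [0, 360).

(32, 53, 45)

Hue: 96 − 353 = -257°, but |-257| > 180 so the shorter arc goes the other way: Δh = -257 + 360 = 103°.
H = 353 + 0.38 × (103) = 392.14 → 392 → 392 mod 360 = 32°
S = 46 + 0.38 × (65 − 46) = 53.22 → 53%
L = 28 + 0.38 × (74 − 28) = 45.48 → 45%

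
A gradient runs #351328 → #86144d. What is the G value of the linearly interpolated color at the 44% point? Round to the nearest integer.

19

G₁ = 19 (from #351328), G₂ = 20 (from #86144d).
G = 19 + 0.44 × (20 − 19) = 19.44 → 19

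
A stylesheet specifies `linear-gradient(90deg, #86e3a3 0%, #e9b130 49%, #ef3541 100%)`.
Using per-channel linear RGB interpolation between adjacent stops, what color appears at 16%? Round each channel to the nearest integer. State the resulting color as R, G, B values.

(166, 211, 125)

16% lies between the 0% and 49% stops, so the local fraction is t = (16 − 0)/(49 − 0) = 16/49 ≈ 0.3265.
#86e3a3 → (134, 227, 163); #e9b130 → (233, 177, 48).
R = 134 + 0.3265 × (233 − 134) = 166.323 → 166
G = 227 + 0.3265 × (177 − 227) = 210.675 → 211
B = 163 + 0.3265 × (48 − 163) = 125.453 → 125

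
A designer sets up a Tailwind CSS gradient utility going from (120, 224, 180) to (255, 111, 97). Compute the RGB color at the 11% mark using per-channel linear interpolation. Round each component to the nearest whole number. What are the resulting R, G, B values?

(135, 212, 171)

11% corresponds to t = 0.11.
R = 120 + 0.11 × (255 − 120) = 120 + 0.11 × 135 = 134.85 → 135
G = 224 + 0.11 × (111 − 224) = 224 + 0.11 × -113 = 211.57 → 212
B = 180 + 0.11 × (97 − 180) = 180 + 0.11 × -83 = 170.87 → 171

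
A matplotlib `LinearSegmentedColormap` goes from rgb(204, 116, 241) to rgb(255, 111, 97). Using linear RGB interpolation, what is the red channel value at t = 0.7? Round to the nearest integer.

R = 204 + 0.7 × (255 − 204) = 239.7 → 240

240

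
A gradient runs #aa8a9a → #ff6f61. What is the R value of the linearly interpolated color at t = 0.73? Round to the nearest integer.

R₁ = 170 (from #aa8a9a), R₂ = 255 (from #ff6f61).
R = 170 + 0.73 × (255 − 170) = 232.05 → 232

232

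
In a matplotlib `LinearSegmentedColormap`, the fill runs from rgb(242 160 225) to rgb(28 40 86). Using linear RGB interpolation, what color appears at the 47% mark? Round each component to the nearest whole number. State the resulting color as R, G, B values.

(141, 104, 160)

47% corresponds to t = 0.47.
R = 242 + 0.47 × (28 − 242) = 242 + 0.47 × -214 = 141.42 → 141
G = 160 + 0.47 × (40 − 160) = 160 + 0.47 × -120 = 103.6 → 104
B = 225 + 0.47 × (86 − 225) = 225 + 0.47 × -139 = 159.67 → 160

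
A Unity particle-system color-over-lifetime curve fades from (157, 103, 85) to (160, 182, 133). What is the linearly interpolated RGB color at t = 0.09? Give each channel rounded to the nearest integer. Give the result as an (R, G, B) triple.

R = 157 + 0.09 × (160 − 157) = 157 + 0.09 × 3 = 157.27 → 157
G = 103 + 0.09 × (182 − 103) = 103 + 0.09 × 79 = 110.11 → 110
B = 85 + 0.09 × (133 − 85) = 85 + 0.09 × 48 = 89.32 → 89
So the blended color is (157, 110, 89), about #9d6e59.

(157, 110, 89)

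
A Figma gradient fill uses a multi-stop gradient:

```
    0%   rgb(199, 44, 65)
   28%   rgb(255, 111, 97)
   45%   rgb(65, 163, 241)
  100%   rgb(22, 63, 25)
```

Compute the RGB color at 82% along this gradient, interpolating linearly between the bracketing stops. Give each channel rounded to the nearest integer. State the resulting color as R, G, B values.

(36, 96, 96)

82% lies between the 45% and 100% stops, so the local fraction is t = (82 − 45)/(100 − 45) = 37/55 ≈ 0.6727.
R = 65 + 0.6727 × (22 − 65) = 36.074 → 36
G = 163 + 0.6727 × (63 − 163) = 95.73 → 96
B = 241 + 0.6727 × (25 − 241) = 95.697 → 96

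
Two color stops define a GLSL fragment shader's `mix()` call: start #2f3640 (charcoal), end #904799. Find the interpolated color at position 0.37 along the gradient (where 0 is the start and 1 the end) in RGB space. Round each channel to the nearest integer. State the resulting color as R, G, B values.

(83, 60, 97)

#2f3640 → (47, 54, 64); #904799 → (144, 71, 153).
R = 47 + 0.37 × (144 − 47) = 47 + 0.37 × 97 = 82.89 → 83
G = 54 + 0.37 × (71 − 54) = 54 + 0.37 × 17 = 60.29 → 60
B = 64 + 0.37 × (153 − 64) = 64 + 0.37 × 89 = 96.93 → 97
So the blended color is (83, 60, 97), about #533c61.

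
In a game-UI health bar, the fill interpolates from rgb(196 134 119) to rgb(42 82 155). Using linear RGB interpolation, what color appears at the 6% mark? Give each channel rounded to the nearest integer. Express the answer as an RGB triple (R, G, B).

(187, 131, 121)

6% corresponds to t = 0.06.
R = 196 + 0.06 × (42 − 196) = 196 + 0.06 × -154 = 186.76 → 187
G = 134 + 0.06 × (82 − 134) = 134 + 0.06 × -52 = 130.88 → 131
B = 119 + 0.06 × (155 − 119) = 119 + 0.06 × 36 = 121.16 → 121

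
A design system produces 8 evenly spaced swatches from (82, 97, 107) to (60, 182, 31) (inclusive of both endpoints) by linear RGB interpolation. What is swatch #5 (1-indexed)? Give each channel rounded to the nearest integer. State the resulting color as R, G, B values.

With 8 swatches and endpoints inclusive, swatch 5 sits at t = (5 − 1)/(8 − 1) = 4/7 ≈ 0.5714.
R = 82 + 0.5714 × (60 − 82) = 69.429 → 69
G = 97 + 0.5714 × (182 − 97) = 145.569 → 146
B = 107 + 0.5714 × (31 − 107) = 63.574 → 64

(69, 146, 64)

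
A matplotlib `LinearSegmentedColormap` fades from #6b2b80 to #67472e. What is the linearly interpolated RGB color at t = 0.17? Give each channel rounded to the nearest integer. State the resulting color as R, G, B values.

(106, 48, 114)

#6b2b80 → (107, 43, 128); #67472e → (103, 71, 46).
R = 107 + 0.17 × (103 − 107) = 107 + 0.17 × -4 = 106.32 → 106
G = 43 + 0.17 × (71 − 43) = 43 + 0.17 × 28 = 47.76 → 48
B = 128 + 0.17 × (46 − 128) = 128 + 0.17 × -82 = 114.06 → 114
So the blended color is (106, 48, 114), about #6a3072.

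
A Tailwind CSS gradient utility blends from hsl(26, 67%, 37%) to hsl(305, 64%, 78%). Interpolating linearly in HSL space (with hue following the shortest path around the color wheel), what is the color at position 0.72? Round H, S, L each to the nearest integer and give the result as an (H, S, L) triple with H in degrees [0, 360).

(328, 65, 67)

Hue: 305 − 26 = 279°, but |279| > 180 so the shorter arc goes the other way: Δh = 279 − 360 = -81°.
H = 26 + 0.72 × (-81) = -32.32 → -32 → -32 mod 360 = 328°
S = 67 + 0.72 × (64 − 67) = 64.84 → 65%
L = 37 + 0.72 × (78 − 37) = 66.52 → 67%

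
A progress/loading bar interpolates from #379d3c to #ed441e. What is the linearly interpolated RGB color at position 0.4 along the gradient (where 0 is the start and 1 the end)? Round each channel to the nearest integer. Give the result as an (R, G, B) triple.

(128, 121, 48)

#379d3c → (55, 157, 60); #ed441e → (237, 68, 30).
R = 55 + 0.4 × (237 − 55) = 55 + 0.4 × 182 = 127.8 → 128
G = 157 + 0.4 × (68 − 157) = 157 + 0.4 × -89 = 121.4 → 121
B = 60 + 0.4 × (30 − 60) = 60 + 0.4 × -30 = 48 → 48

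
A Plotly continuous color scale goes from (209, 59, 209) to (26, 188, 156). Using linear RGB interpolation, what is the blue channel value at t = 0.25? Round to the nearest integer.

B = 209 + 0.25 × (156 − 209) = 195.75 → 196

196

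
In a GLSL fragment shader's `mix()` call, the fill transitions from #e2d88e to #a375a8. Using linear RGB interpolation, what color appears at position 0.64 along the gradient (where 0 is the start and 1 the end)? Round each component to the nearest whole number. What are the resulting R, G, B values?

(186, 153, 159)

#e2d88e → (226, 216, 142); #a375a8 → (163, 117, 168).
R = 226 + 0.64 × (163 − 226) = 226 + 0.64 × -63 = 185.68 → 186
G = 216 + 0.64 × (117 − 216) = 216 + 0.64 × -99 = 152.64 → 153
B = 142 + 0.64 × (168 − 142) = 142 + 0.64 × 26 = 158.64 → 159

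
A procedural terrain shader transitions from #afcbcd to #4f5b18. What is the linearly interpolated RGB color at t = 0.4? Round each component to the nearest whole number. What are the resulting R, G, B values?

#afcbcd → (175, 203, 205); #4f5b18 → (79, 91, 24).
R = 175 + 0.4 × (79 − 175) = 175 + 0.4 × -96 = 136.6 → 137
G = 203 + 0.4 × (91 − 203) = 203 + 0.4 × -112 = 158.2 → 158
B = 205 + 0.4 × (24 − 205) = 205 + 0.4 × -181 = 132.6 → 133

(137, 158, 133)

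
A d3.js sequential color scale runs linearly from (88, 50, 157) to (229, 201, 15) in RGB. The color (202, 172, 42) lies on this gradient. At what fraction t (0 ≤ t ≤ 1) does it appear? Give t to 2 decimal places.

0.81

Invert the lerp on the G channel (largest span, 151): t = (172 − 50) / (201 − 50) = 122/151 = 0.80795.
Check on R: (202 − 88)/(229 − 88) = 0.8085 ✓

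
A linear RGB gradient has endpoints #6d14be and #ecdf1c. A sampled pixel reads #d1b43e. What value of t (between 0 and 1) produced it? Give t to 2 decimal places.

0.79

Invert the lerp on the G channel (largest span, 203): t = (180 − 20) / (223 − 20) = 160/203 = 0.78818.
Check on R: (209 − 109)/(236 − 109) = 0.7874 ✓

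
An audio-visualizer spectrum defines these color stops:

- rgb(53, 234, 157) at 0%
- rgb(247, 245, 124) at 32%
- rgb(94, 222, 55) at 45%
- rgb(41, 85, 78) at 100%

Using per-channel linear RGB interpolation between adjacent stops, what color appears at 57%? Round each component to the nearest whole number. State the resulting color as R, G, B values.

57% lies between the 45% and 100% stops, so the local fraction is t = (57 − 45)/(100 − 45) = 12/55 ≈ 0.2182.
R = 94 + 0.2182 × (41 − 94) = 82.435 → 82
G = 222 + 0.2182 × (85 − 222) = 192.107 → 192
B = 55 + 0.2182 × (78 − 55) = 60.019 → 60

(82, 192, 60)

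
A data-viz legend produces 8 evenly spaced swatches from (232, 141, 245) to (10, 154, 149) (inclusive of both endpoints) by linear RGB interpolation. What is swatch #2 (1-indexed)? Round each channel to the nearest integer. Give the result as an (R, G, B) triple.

(200, 143, 231)

With 8 swatches and endpoints inclusive, swatch 2 sits at t = (2 − 1)/(8 − 1) = 1/7 ≈ 0.1429.
R = 232 + 0.1429 × (10 − 232) = 200.276 → 200
G = 141 + 0.1429 × (154 − 141) = 142.858 → 143
B = 245 + 0.1429 × (149 − 245) = 231.282 → 231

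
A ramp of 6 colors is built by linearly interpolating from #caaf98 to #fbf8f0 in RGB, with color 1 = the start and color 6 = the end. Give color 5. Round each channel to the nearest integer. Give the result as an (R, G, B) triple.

With 6 swatches and endpoints inclusive, swatch 5 sits at t = (5 − 1)/(6 − 1) = 4/5 ≈ 0.8.
#caaf98 → (202, 175, 152); #fbf8f0 → (251, 248, 240).
R = 202 + 0.8 × (251 − 202) = 241.2 → 241
G = 175 + 0.8 × (248 − 175) = 233.4 → 233
B = 152 + 0.8 × (240 − 152) = 222.4 → 222

(241, 233, 222)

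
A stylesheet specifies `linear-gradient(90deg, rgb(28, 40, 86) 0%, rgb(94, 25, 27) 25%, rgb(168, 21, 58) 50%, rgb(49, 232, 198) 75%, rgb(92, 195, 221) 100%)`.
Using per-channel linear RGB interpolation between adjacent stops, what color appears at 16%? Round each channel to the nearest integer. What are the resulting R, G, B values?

16% lies between the 0% and 25% stops, so the local fraction is t = (16 − 0)/(25 − 0) = 16/25 ≈ 0.64.
R = 28 + 0.64 × (94 − 28) = 70.24 → 70
G = 40 + 0.64 × (25 − 40) = 30.4 → 30
B = 86 + 0.64 × (27 − 86) = 48.24 → 48

(70, 30, 48)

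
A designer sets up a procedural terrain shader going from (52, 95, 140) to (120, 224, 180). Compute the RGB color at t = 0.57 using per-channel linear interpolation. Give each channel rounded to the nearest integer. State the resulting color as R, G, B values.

(91, 169, 163)

R = 52 + 0.57 × (120 − 52) = 52 + 0.57 × 68 = 90.76 → 91
G = 95 + 0.57 × (224 − 95) = 95 + 0.57 × 129 = 168.53 → 169
B = 140 + 0.57 × (180 − 140) = 140 + 0.57 × 40 = 162.8 → 163
So the blended color is (91, 169, 163), about #5ba9a3.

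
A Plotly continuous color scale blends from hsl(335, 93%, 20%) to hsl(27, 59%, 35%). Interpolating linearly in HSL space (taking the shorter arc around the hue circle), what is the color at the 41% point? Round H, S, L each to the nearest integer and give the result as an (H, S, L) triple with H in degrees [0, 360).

Hue: 27 − 335 = -308°, but |-308| > 180 so the shorter arc goes the other way: Δh = -308 + 360 = 52°.
H = 335 + 0.41 × (52) = 356.32 → 356°
S = 93 + 0.41 × (59 − 93) = 79.06 → 79%
L = 20 + 0.41 × (35 − 20) = 26.15 → 26%

(356, 79, 26)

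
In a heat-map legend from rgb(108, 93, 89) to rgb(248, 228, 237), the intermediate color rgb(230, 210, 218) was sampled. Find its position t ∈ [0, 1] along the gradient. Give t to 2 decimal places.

Invert the lerp on the B channel (largest span, 148): t = (218 − 89) / (237 − 89) = 129/148 = 0.87162.
Check on R: (230 − 108)/(248 − 108) = 0.8714 ✓

0.87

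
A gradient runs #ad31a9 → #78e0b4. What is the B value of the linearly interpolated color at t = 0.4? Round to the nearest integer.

173

B₁ = 169 (from #ad31a9), B₂ = 180 (from #78e0b4).
B = 169 + 0.4 × (180 − 169) = 173.4 → 173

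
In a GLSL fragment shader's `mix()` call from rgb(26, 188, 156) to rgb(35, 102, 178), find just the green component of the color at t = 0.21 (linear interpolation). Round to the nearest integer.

G = 188 + 0.21 × (102 − 188) = 169.94 → 170

170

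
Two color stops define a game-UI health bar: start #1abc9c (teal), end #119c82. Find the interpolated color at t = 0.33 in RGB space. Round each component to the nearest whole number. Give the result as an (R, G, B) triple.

#1abc9c → (26, 188, 156); #119c82 → (17, 156, 130).
R = 26 + 0.33 × (17 − 26) = 26 + 0.33 × -9 = 23.03 → 23
G = 188 + 0.33 × (156 − 188) = 188 + 0.33 × -32 = 177.44 → 177
B = 156 + 0.33 × (130 − 156) = 156 + 0.33 × -26 = 147.42 → 147
So the blended color is (23, 177, 147), about #17b193.

(23, 177, 147)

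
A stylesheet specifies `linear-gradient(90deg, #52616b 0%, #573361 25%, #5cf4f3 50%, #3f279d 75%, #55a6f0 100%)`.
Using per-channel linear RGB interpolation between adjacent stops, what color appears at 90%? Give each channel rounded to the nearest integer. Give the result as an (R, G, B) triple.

(76, 115, 207)

90% lies between the 75% and 100% stops, so the local fraction is t = (90 − 75)/(100 − 75) = 15/25 ≈ 0.6.
#3f279d → (63, 39, 157); #55a6f0 → (85, 166, 240).
R = 63 + 0.6 × (85 − 63) = 76.2 → 76
G = 39 + 0.6 × (166 − 39) = 115.2 → 115
B = 157 + 0.6 × (240 − 157) = 206.8 → 207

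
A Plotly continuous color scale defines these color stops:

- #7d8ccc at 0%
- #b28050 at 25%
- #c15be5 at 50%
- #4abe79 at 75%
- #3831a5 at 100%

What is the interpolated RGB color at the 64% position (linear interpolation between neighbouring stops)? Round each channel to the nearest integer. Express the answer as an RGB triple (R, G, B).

(126, 146, 169)

64% lies between the 50% and 75% stops, so the local fraction is t = (64 − 50)/(75 − 50) = 14/25 ≈ 0.56.
#c15be5 → (193, 91, 229); #4abe79 → (74, 190, 121).
R = 193 + 0.56 × (74 − 193) = 126.36 → 126
G = 91 + 0.56 × (190 − 91) = 146.44 → 146
B = 229 + 0.56 × (121 − 229) = 168.52 → 169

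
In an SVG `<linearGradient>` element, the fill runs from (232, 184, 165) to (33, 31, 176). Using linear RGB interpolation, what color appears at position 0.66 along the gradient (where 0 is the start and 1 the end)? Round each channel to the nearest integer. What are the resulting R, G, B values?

R = 232 + 0.66 × (33 − 232) = 232 + 0.66 × -199 = 100.66 → 101
G = 184 + 0.66 × (31 − 184) = 184 + 0.66 × -153 = 83.02 → 83
B = 165 + 0.66 × (176 − 165) = 165 + 0.66 × 11 = 172.26 → 172
So the blended color is (101, 83, 172), about #6553ac.

(101, 83, 172)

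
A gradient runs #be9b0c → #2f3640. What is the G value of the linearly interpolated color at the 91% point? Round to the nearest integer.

63

G₁ = 155 (from #be9b0c), G₂ = 54 (from #2f3640).
G = 155 + 0.91 × (54 − 155) = 63.09 → 63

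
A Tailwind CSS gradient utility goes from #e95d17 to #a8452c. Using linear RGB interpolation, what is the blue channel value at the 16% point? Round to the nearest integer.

B₁ = 23 (from #e95d17), B₂ = 44 (from #a8452c).
B = 23 + 0.16 × (44 − 23) = 26.36 → 26

26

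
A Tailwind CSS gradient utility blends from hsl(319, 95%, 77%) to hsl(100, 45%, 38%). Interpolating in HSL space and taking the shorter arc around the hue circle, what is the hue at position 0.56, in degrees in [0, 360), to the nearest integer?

Hue: 100 − 319 = -219°, but |-219| > 180 so the shorter arc goes the other way: Δh = -219 + 360 = 141°.
H = 319 + 0.56 × (141) = 397.96 → 398 → 398 mod 360 = 38°

38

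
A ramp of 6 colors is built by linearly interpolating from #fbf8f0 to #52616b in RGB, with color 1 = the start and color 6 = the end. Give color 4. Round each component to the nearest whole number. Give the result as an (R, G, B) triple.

(150, 157, 160)

With 6 swatches and endpoints inclusive, swatch 4 sits at t = (4 − 1)/(6 − 1) = 3/5 ≈ 0.6.
#fbf8f0 → (251, 248, 240); #52616b → (82, 97, 107).
R = 251 + 0.6 × (82 − 251) = 149.6 → 150
G = 248 + 0.6 × (97 − 248) = 157.4 → 157
B = 240 + 0.6 × (107 − 240) = 160.2 → 160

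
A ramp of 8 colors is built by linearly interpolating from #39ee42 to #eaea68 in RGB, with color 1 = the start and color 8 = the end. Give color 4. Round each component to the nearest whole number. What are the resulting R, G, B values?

(133, 236, 82)

With 8 swatches and endpoints inclusive, swatch 4 sits at t = (4 − 1)/(8 − 1) = 3/7 ≈ 0.4286.
#39ee42 → (57, 238, 66); #eaea68 → (234, 234, 104).
R = 57 + 0.4286 × (234 − 57) = 132.862 → 133
G = 238 + 0.4286 × (234 − 238) = 236.286 → 236
B = 66 + 0.4286 × (104 − 66) = 82.287 → 82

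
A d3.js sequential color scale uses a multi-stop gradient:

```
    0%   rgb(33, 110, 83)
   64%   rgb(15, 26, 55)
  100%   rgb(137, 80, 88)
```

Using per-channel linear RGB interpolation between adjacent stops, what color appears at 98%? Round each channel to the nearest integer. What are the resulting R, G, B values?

(130, 77, 86)

98% lies between the 64% and 100% stops, so the local fraction is t = (98 − 64)/(100 − 64) = 34/36 ≈ 0.9444.
R = 15 + 0.9444 × (137 − 15) = 130.217 → 130
G = 26 + 0.9444 × (80 − 26) = 76.998 → 77
B = 55 + 0.9444 × (88 − 55) = 86.165 → 86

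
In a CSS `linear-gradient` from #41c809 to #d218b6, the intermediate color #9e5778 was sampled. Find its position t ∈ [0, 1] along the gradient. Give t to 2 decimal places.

Invert the lerp on the G channel (largest span, 176): t = (87 − 200) / (24 − 200) = -113/-176 = 0.64205.
Check on R: (158 − 65)/(210 − 65) = 0.6414 ✓

0.64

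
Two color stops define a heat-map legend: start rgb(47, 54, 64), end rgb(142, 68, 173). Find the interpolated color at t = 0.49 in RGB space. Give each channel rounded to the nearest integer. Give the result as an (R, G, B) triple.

R = 47 + 0.49 × (142 − 47) = 47 + 0.49 × 95 = 93.55 → 94
G = 54 + 0.49 × (68 − 54) = 54 + 0.49 × 14 = 60.86 → 61
B = 64 + 0.49 × (173 − 64) = 64 + 0.49 × 109 = 117.41 → 117
So the blended color is (94, 61, 117), about #5e3d75.

(94, 61, 117)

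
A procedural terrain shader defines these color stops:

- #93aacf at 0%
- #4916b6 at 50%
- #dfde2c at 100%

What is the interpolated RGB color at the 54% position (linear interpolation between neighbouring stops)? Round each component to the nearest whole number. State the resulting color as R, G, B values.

(85, 38, 171)

54% lies between the 50% and 100% stops, so the local fraction is t = (54 − 50)/(100 − 50) = 4/50 ≈ 0.08.
#4916b6 → (73, 22, 182); #dfde2c → (223, 222, 44).
R = 73 + 0.08 × (223 − 73) = 85 → 85
G = 22 + 0.08 × (222 − 22) = 38 → 38
B = 182 + 0.08 × (44 − 182) = 170.96 → 171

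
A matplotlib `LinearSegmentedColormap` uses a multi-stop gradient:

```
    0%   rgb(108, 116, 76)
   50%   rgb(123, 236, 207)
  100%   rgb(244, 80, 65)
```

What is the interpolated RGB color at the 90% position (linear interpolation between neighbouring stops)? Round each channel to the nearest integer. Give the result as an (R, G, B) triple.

90% lies between the 50% and 100% stops, so the local fraction is t = (90 − 50)/(100 − 50) = 40/50 ≈ 0.8.
R = 123 + 0.8 × (244 − 123) = 219.8 → 220
G = 236 + 0.8 × (80 − 236) = 111.2 → 111
B = 207 + 0.8 × (65 − 207) = 93.4 → 93

(220, 111, 93)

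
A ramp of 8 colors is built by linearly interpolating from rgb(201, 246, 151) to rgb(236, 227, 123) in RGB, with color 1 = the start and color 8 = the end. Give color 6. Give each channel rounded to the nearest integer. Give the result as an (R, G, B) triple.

With 8 swatches and endpoints inclusive, swatch 6 sits at t = (6 − 1)/(8 − 1) = 5/7 ≈ 0.7143.
R = 201 + 0.7143 × (236 − 201) = 226 → 226
G = 246 + 0.7143 × (227 − 246) = 232.428 → 232
B = 151 + 0.7143 × (123 − 151) = 131 → 131

(226, 232, 131)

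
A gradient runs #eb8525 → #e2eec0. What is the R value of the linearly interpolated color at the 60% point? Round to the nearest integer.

230

R₁ = 235 (from #eb8525), R₂ = 226 (from #e2eec0).
R = 235 + 0.6 × (226 − 235) = 229.6 → 230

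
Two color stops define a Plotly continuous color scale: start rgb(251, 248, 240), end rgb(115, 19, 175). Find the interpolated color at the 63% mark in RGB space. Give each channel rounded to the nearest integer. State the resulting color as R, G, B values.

(165, 104, 199)

63% corresponds to t = 0.63.
R = 251 + 0.63 × (115 − 251) = 251 + 0.63 × -136 = 165.32 → 165
G = 248 + 0.63 × (19 − 248) = 248 + 0.63 × -229 = 103.73 → 104
B = 240 + 0.63 × (175 − 240) = 240 + 0.63 × -65 = 199.05 → 199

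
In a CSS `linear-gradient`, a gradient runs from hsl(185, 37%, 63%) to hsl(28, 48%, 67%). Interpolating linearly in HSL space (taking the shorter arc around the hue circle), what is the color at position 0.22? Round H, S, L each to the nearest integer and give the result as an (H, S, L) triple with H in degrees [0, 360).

(150, 39, 64)

Hue arc: Δh = 28 − 185 = -157° (|Δh| ≤ 180, already the shorter path).
H = 185 + 0.22 × (-157) = 150.46 → 150°
S = 37 + 0.22 × (48 − 37) = 39.42 → 39%
L = 63 + 0.22 × (67 − 63) = 63.88 → 64%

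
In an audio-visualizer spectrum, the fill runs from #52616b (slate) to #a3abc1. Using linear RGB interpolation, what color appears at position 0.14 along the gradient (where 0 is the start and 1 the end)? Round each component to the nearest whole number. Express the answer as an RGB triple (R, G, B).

(93, 107, 119)

#52616b → (82, 97, 107); #a3abc1 → (163, 171, 193).
R = 82 + 0.14 × (163 − 82) = 82 + 0.14 × 81 = 93.34 → 93
G = 97 + 0.14 × (171 − 97) = 97 + 0.14 × 74 = 107.36 → 107
B = 107 + 0.14 × (193 − 107) = 107 + 0.14 × 86 = 119.04 → 119
So the blended color is (93, 107, 119), about #5d6b77.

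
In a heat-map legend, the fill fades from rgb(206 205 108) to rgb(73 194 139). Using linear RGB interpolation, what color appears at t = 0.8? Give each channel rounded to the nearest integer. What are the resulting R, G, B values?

R = 206 + 0.8 × (73 − 206) = 206 + 0.8 × -133 = 99.6 → 100
G = 205 + 0.8 × (194 − 205) = 205 + 0.8 × -11 = 196.2 → 196
B = 108 + 0.8 × (139 − 108) = 108 + 0.8 × 31 = 132.8 → 133

(100, 196, 133)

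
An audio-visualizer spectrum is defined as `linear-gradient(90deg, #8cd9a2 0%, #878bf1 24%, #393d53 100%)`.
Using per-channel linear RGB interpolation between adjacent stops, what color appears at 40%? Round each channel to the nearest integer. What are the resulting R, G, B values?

(119, 123, 208)

40% lies between the 24% and 100% stops, so the local fraction is t = (40 − 24)/(100 − 24) = 16/76 ≈ 0.2105.
#878bf1 → (135, 139, 241); #393d53 → (57, 61, 83).
R = 135 + 0.2105 × (57 − 135) = 118.581 → 119
G = 139 + 0.2105 × (61 − 139) = 122.581 → 123
B = 241 + 0.2105 × (83 − 241) = 207.741 → 208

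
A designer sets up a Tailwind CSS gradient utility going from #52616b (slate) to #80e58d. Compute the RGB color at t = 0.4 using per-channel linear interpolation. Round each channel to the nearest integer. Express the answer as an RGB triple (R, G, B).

(100, 150, 121)

#52616b → (82, 97, 107); #80e58d → (128, 229, 141).
R = 82 + 0.4 × (128 − 82) = 82 + 0.4 × 46 = 100.4 → 100
G = 97 + 0.4 × (229 − 97) = 97 + 0.4 × 132 = 149.8 → 150
B = 107 + 0.4 × (141 − 107) = 107 + 0.4 × 34 = 120.6 → 121
So the blended color is (100, 150, 121), about #649679.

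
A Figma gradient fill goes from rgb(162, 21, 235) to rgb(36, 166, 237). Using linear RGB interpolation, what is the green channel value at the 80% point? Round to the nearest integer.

G = 21 + 0.8 × (166 − 21) = 137 → 137

137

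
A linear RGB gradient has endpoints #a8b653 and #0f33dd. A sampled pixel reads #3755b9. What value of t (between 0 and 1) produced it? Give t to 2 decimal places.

Invert the lerp on the R channel (largest span, 153): t = (55 − 168) / (15 − 168) = -113/-153 = 0.73856.
Check on G: (85 − 182)/(51 − 182) = 0.7405 ✓

0.74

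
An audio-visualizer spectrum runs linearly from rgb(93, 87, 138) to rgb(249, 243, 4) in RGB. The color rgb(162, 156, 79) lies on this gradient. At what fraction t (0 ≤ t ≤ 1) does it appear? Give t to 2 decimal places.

Invert the lerp on the R channel (largest span, 156): t = (162 − 93) / (249 − 93) = 69/156 = 0.44231.
Check on G: (156 − 87)/(243 − 87) = 0.4423 ✓

0.44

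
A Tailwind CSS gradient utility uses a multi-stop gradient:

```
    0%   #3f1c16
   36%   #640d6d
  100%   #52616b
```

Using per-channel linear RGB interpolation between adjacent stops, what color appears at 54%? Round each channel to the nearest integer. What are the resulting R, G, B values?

54% lies between the 36% and 100% stops, so the local fraction is t = (54 − 36)/(100 − 36) = 18/64 ≈ 0.2812.
#640d6d → (100, 13, 109); #52616b → (82, 97, 107).
R = 100 + 0.2812 × (82 − 100) = 94.938 → 95
G = 13 + 0.2812 × (97 − 13) = 36.621 → 37
B = 109 + 0.2812 × (107 − 109) = 108.438 → 108

(95, 37, 108)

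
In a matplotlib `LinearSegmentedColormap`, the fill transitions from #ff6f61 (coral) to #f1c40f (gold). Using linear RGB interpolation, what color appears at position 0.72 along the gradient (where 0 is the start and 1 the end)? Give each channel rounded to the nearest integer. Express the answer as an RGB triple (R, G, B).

#ff6f61 → (255, 111, 97); #f1c40f → (241, 196, 15).
R = 255 + 0.72 × (241 − 255) = 255 + 0.72 × -14 = 244.92 → 245
G = 111 + 0.72 × (196 − 111) = 111 + 0.72 × 85 = 172.2 → 172
B = 97 + 0.72 × (15 − 97) = 97 + 0.72 × -82 = 37.96 → 38

(245, 172, 38)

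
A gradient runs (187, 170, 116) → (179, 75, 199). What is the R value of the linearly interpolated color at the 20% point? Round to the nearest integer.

R = 187 + 0.2 × (179 − 187) = 185.4 → 185

185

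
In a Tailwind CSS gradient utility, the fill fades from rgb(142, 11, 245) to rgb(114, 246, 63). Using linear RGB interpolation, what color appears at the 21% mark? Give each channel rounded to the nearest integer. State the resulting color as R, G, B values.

(136, 60, 207)

21% corresponds to t = 0.21.
R = 142 + 0.21 × (114 − 142) = 142 + 0.21 × -28 = 136.12 → 136
G = 11 + 0.21 × (246 − 11) = 11 + 0.21 × 235 = 60.35 → 60
B = 245 + 0.21 × (63 − 245) = 245 + 0.21 × -182 = 206.78 → 207
So the blended color is (136, 60, 207), about #883ccf.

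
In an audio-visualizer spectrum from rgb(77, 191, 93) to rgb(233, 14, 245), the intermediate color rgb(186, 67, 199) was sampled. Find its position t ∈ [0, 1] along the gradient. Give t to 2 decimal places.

0.70

Invert the lerp on the G channel (largest span, 177): t = (67 − 191) / (14 − 191) = -124/-177 = 0.70056.
Check on R: (186 − 77)/(233 − 77) = 0.6987 ✓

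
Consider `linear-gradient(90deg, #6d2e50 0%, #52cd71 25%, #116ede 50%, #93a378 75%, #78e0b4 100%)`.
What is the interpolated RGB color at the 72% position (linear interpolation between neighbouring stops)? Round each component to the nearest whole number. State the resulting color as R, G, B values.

72% lies between the 50% and 75% stops, so the local fraction is t = (72 − 50)/(75 − 50) = 22/25 ≈ 0.88.
#116ede → (17, 110, 222); #93a378 → (147, 163, 120).
R = 17 + 0.88 × (147 − 17) = 131.4 → 131
G = 110 + 0.88 × (163 − 110) = 156.64 → 157
B = 222 + 0.88 × (120 − 222) = 132.24 → 132

(131, 157, 132)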